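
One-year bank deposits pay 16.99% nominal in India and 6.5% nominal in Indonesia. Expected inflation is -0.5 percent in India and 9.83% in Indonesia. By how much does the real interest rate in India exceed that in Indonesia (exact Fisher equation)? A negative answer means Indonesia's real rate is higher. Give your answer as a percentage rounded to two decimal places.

20.61%

India: (1 + 0.1699)/(1 − 0.0050) − 1 = 17.5779%
Indonesia: (1 + 0.0650)/(1 + 0.0983) − 1 = -3.0320%
Differential = 17.5779% − (-3.0320%) = 20.6098% → 20.61%.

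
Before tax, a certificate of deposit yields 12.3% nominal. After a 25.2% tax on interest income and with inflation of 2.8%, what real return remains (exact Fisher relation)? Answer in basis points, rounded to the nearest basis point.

After-tax nominal return = 12.3% × (1 − 0.252) = 9.2004%.
1 + r = 1.092004 / 1.02800 = 1.062261
After-tax real rate = 1.062261 − 1 → 623 basis points.

623 basis points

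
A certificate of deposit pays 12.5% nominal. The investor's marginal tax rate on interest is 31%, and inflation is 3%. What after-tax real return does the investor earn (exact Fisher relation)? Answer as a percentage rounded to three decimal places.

After-tax nominal return = 12.5% × (1 − 0.31) = 8.6250%.
1 + r = 1.08625 / 1.03000 = 1.054612
After-tax real rate = 1.054612 − 1 → 5.461%.

5.461%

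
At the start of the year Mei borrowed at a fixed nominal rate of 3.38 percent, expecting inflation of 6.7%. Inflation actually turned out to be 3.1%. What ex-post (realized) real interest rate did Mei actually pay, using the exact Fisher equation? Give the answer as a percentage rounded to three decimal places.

0.272%

Ex-post: (1 + 0.0338)/(1 + 0.0310) − 1 = 0.2716%
So the realized real rate is 0.272%.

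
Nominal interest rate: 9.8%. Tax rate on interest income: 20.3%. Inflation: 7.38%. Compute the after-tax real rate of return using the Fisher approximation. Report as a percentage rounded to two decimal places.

0.43%

After-tax nominal return = 9.8% × (1 − 0.203) = 7.8106%.
r ≈ 7.8106% − 7.38% → 0.43%.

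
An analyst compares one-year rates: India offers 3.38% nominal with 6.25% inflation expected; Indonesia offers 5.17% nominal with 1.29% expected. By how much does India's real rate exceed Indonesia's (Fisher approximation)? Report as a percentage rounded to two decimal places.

India: 3.38% − 6.25% = -2.870%
Indonesia: 5.17% − 1.29% = 3.880%
Differential = -6.750% → -6.75%.

-6.75%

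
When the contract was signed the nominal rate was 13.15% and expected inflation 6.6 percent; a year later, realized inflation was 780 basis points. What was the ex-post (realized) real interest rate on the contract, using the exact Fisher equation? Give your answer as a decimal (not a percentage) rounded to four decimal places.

0.0496

Ex-post: (1 + 0.1315)/(1 + 0.0780) − 1 = 4.9629%
So the realized real rate is 0.0496.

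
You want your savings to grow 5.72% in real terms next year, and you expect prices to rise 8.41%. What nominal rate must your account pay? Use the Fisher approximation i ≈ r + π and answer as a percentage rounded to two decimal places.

14.13%

i ≈ r + π = 5.72% + 8.41% = 14.13%.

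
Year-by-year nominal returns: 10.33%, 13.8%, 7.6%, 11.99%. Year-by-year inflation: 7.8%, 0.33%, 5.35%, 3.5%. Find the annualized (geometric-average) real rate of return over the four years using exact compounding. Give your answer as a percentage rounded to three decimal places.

6.427%

Nominal growth factor = 1.1033 × 1.1380 × 1.0760 × 1.1199 = 1.51295983
Price-level growth factor = 1.0780 × 1.0033 × 1.0535 × 1.0350 = 1.17930045
Real growth factor = 1.51295983 / 1.17930045 = 1.28292992
Annualized real rate = 1.28292992^(1/4) − 1 = 6.4267% → 6.427%.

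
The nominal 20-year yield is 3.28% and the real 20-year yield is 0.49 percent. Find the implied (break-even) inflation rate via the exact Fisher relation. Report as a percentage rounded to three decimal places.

2.776%

(1 + π) = (1 + i)/(1 + r) = 1.03280 / 1.00490 = 1.027764
Break-even inflation = 1.027764 − 1 → 2.776%.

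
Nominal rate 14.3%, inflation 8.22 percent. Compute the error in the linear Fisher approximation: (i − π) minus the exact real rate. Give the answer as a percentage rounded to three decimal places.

Approximate: r ≈ 14.300% − 8.220% = 6.0800%
Exact: (1 + 0.1430)/(1 + 0.0822) − 1 = 5.6182%
Error = 6.0800% − 5.6182% = 0.4618% → 0.462%.

0.462%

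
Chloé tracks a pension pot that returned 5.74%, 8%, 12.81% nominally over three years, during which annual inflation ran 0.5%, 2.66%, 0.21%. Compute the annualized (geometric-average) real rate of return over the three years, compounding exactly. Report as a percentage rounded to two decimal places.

Compound the nominal returns: 1.0574 × 1.0800 × 1.1281 = 1.28828118.
Compound inflation: 1.0050 × 1.0266 × 1.0021 = 1.03389964.
Deflate: 1.28828118 / 1.03389964 = 1.24604084.
Annualized real rate = 1.24604084^(1/3) − 1 = 7.6079% → 7.61%.

7.61%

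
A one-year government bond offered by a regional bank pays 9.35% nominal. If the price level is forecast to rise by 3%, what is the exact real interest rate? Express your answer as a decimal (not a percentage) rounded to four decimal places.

0.0617

1 + r = 1.09350 / 1.03000 = 1.0616505
r = 1.0616505 − 1 = 6.16505%, i.e. 0.0617.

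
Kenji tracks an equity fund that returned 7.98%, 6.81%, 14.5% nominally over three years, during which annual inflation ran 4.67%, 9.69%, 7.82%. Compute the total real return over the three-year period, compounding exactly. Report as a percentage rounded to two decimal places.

Compound the nominal returns: 1.0798 × 1.0681 × 1.1450 = 1.320568.
Compound inflation: 1.0467 × 1.0969 × 1.0782 = 1.237909.
Deflate: 1.320568 / 1.237909 = 1.066773.
Total real return = 1.066773 − 1 → 6.68%.

6.68%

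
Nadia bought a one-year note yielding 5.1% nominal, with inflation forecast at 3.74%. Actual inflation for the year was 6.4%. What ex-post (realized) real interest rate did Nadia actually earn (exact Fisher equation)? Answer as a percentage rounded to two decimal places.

-1.22%

Ex-post: (1 + 0.0510)/(1 + 0.0640) − 1 = -1.2218%
So the realized real rate is -1.22%.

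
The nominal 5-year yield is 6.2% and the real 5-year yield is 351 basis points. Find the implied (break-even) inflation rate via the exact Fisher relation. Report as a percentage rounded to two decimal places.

2.60%

(1 + π) = (1 + i)/(1 + r) = 1.06200 / 1.03510 = 1.025988
Break-even inflation = 1.025988 − 1 → 2.60%.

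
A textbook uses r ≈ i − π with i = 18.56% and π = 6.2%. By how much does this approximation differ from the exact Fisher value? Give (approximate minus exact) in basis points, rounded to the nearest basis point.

Approximate: r ≈ 18.560% − 6.200% = 12.3600%
Exact: (1 + 0.1856)/(1 + 0.0620) − 1 = 11.6384%
Error = 12.3600% − 11.6384% = 0.7216% → 72 basis points.

72 basis points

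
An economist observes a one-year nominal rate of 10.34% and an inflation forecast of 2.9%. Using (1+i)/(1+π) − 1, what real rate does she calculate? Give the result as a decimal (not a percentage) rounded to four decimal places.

1 + r = 1.10340 / 1.02900 = 1.072303
r = 1.072303 − 1 = 7.2303%, i.e. 0.0723.

0.0723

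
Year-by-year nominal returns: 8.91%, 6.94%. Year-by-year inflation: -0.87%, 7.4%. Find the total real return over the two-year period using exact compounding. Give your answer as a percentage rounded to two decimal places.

9.40%

Nominal growth factor = 1.0891 × 1.0694 = 1.164684
Price-level growth factor = 0.9913 × 1.0740 = 1.064656
Real growth factor = 1.164684 / 1.064656 = 1.093953
Total real return = 1.093953 − 1 → 9.40%.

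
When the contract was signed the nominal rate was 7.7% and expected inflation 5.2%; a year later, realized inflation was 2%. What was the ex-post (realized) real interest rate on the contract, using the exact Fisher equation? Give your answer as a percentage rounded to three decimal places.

Ex-post: (1 + 0.0770)/(1 + 0.0200) − 1 = 5.5882%
So the realized real rate is 5.588%.

5.588%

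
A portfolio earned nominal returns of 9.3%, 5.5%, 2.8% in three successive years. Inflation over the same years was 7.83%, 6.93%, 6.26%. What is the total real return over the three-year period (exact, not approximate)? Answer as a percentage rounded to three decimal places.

-3.249%

Compound the nominal returns: 1.0930 × 1.0550 × 1.0280 = 1.185402.
Compound inflation: 1.0783 × 1.0693 × 1.0626 = 1.225206.
Deflate: 1.185402 / 1.225206 = 0.967513.
Total real return = 0.967513 − 1 → -3.249%.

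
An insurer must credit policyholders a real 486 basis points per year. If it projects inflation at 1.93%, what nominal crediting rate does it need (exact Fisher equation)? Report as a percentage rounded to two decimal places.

6.88%

(1 + i) = (1 + r)(1 + π) = 1.04860 × 1.01930 = 1.06883798
i = 1.06883798 − 1, so the required nominal rate is 6.88%.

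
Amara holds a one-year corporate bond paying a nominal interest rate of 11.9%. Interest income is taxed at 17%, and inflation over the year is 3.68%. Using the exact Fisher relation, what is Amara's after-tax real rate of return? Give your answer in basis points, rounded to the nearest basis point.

598 basis points

After-tax nominal return = 11.9% × (1 − 0.17) = 9.8770%.
1 + r = 1.09877 / 1.03680 = 1.059770
After-tax real rate = 1.059770 − 1 → 598 basis points.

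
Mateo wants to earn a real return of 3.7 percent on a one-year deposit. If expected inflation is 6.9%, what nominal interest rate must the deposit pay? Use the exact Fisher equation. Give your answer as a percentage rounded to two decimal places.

10.86%

(1 + i) = (1 + r)(1 + π) = 1.03700 × 1.06900 = 1.108553
i = 1.108553 − 1, so the required nominal rate is 10.86%.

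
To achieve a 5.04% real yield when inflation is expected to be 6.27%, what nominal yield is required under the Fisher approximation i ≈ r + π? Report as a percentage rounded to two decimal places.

i ≈ r + π = 5.04% + 6.27% = 11.31%.

11.31%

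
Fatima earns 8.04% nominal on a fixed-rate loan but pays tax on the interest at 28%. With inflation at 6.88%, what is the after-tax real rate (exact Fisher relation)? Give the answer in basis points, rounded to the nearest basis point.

After-tax nominal return = 8.04% × (1 − 0.28) = 5.7888%.
1 + r = 1.057888 / 1.06880 = 0.989790
After-tax real rate = 0.989790 − 1 → -102 basis points.

-102 basis points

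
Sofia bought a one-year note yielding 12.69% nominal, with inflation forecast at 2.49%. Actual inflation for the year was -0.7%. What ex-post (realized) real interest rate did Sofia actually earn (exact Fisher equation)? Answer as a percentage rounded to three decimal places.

13.484%

Ex-post: (1 + 0.1269)/(1 − 0.0070) − 1 = 13.4844%
So the realized real rate is 13.484%.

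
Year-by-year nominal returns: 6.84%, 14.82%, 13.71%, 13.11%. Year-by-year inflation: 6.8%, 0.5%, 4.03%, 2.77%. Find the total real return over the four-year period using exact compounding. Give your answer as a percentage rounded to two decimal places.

Nominal growth factor = 1.0684 × 1.1482 × 1.1371 × 1.1311 = 1.577797
Price-level growth factor = 1.0680 × 1.0050 × 1.0403 × 1.0277 = 1.147525
Real growth factor = 1.577797 / 1.147525 = 1.374956
Total real return = 1.374956 − 1 → 37.50%.

37.50%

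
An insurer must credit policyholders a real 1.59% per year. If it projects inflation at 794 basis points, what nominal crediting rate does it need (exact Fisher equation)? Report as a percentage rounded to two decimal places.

9.66%

(1 + i) = (1 + r)(1 + π) = 1.01590 × 1.07940 = 1.09656246
i = 1.09656246 − 1, so the required nominal rate is 9.66%.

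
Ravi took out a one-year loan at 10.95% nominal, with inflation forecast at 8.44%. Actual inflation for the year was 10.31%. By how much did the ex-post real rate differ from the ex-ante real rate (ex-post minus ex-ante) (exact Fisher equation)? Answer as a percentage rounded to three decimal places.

Ex-ante: (1 + 0.1095)/(1 + 0.0844) − 1 = 2.31464%
Ex-post: (1 + 0.1095)/(1 + 0.1031) − 1 = 0.58018%
Difference (ex-post − ex-ante) = -1.73446% → -1.734%.

-1.734%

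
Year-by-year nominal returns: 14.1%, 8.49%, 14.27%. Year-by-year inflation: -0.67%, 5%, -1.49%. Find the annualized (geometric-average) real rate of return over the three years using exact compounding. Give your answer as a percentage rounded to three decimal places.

Nominal growth factor = 1.1410 × 1.0849 × 1.1427 = 1.41451508
Price-level growth factor = 0.9933 × 1.0500 × 0.9851 = 1.02742482
Real growth factor = 1.41451508 / 1.02742482 = 1.37675774
Annualized real rate = 1.37675774^(1/3) − 1 = 11.2464% → 11.246%.

11.246%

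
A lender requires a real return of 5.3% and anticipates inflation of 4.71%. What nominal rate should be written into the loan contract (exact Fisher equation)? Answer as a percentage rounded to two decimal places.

(1 + i) = (1 + r)(1 + π) = 1.05300 × 1.04710 = 1.1025963
i = 1.1025963 − 1, so the required nominal rate is 10.26%.

10.26%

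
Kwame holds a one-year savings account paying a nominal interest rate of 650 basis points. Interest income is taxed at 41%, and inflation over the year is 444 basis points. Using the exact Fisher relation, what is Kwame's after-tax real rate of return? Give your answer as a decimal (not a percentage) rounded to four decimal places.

After-tax nominal return = 6.5% × (1 − 0.41) = 3.8350%.
1 + r = 1.03835 / 1.04440 = 0.994207
After-tax real rate = 0.994207 − 1 → -0.0058.

-0.0058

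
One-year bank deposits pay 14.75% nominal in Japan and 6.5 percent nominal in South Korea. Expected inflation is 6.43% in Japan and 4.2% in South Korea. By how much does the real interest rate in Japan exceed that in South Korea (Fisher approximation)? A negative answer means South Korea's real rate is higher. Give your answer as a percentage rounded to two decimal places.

6.02%

Japan: 14.75% − 6.43% = 8.320%
South Korea: 6.5% − 4.2% = 2.300%
Differential = 6.020% → 6.02%.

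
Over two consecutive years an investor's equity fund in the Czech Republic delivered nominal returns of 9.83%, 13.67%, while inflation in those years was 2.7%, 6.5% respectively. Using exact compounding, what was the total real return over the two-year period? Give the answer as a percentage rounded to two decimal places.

14.14%

Nominal growth factor = 1.0983 × 1.1367 = 1.248438
Price-level growth factor = 1.0270 × 1.0650 = 1.093755
Real growth factor = 1.248438 / 1.093755 = 1.141423
Total real return = 1.141423 − 1 → 14.14%.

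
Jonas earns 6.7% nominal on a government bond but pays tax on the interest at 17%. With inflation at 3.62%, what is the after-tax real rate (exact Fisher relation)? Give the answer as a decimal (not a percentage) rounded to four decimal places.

After-tax nominal return = 6.7% × (1 − 0.17) = 5.5610%.
1 + r = 1.05561 / 1.03620 = 1.018732
After-tax real rate = 1.018732 − 1 → 0.0187.

0.0187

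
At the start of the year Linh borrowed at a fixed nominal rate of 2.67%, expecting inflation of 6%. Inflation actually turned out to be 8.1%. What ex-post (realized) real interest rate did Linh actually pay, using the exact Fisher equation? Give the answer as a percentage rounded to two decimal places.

-5.02%

Ex-post: (1 + 0.0267)/(1 + 0.0810) − 1 = -5.0231%
So the realized real rate is -5.02%.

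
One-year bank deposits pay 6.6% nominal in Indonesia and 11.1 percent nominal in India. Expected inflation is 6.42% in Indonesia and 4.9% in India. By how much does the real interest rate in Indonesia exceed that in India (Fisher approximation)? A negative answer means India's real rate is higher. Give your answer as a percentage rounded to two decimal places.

-6.02%

Indonesia: 6.6% − 6.42% = 0.180%
India: 11.1% − 4.9% = 6.200%
Differential = -6.020% → -6.02%.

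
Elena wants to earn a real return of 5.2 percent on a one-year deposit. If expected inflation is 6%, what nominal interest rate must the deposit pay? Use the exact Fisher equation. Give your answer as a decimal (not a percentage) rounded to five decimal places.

(1 + i) = (1 + r)(1 + π) = 1.05200 × 1.06000 = 1.11512
i = 1.11512 − 1, so the required nominal rate is 0.11512.

0.11512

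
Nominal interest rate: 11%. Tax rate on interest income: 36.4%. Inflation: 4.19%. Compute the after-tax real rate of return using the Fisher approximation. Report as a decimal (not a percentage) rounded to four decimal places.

After-tax nominal return = 11% × (1 − 0.364) = 6.9960%.
r ≈ 6.9960% − 4.19% → 0.0281.

0.0281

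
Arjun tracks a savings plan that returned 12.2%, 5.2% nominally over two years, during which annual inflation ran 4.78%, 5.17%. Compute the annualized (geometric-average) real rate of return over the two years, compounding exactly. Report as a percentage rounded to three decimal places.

Nominal growth factor = 1.1220 × 1.0520 = 1.18034400
Price-level growth factor = 1.0478 × 1.0517 = 1.10197126
Real growth factor = 1.18034400 / 1.10197126 = 1.07112049
Annualized real rate = 1.07112049^(1/2) − 1 = 3.4950% → 3.495%.

3.495%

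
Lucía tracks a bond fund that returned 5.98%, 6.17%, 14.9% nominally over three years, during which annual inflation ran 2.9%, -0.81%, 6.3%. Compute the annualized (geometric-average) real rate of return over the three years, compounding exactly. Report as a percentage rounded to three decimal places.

Nominal growth factor = 1.0598 × 1.0617 × 1.1490 = 1.29284292
Price-level growth factor = 1.0290 × 0.9919 × 1.0630 = 1.08496700
Real growth factor = 1.29284292 / 1.08496700 = 1.19159654
Annualized real rate = 1.19159654^(1/3) − 1 = 6.0172% → 6.017%.

6.017%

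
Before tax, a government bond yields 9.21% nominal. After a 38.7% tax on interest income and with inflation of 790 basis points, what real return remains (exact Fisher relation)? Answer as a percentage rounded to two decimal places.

After-tax nominal return = 9.21% × (1 − 0.387) = 5.64573%.
1 + r = 1.0564573 / 1.07900 = 0.979108
After-tax real rate = 0.979108 − 1 → -2.09%.

-2.09%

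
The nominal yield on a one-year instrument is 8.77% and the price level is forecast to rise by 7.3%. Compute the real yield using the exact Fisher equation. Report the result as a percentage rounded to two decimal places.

1 + r = 1.08770 / 1.07300 = 1.013700
r = 1.013700 − 1 = 1.3700%, i.e. 1.37%.

1.37%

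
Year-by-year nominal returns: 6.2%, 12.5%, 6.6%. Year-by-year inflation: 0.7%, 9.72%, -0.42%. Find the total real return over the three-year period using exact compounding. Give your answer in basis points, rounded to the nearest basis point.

1576 basis points

Nominal growth factor = 1.0620 × 1.1250 × 1.0660 = 1.273604
Price-level growth factor = 1.0070 × 1.0972 × 0.9958 = 1.100240
Real growth factor = 1.273604 / 1.100240 = 1.157569
Total real return = 1.157569 − 1 → 1576 basis points.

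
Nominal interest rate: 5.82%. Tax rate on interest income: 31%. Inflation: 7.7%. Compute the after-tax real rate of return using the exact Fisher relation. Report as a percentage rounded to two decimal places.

After-tax nominal return = 5.82% × (1 − 0.31) = 4.0158%.
1 + r = 1.040158 / 1.07700 = 0.965792
After-tax real rate = 0.965792 − 1 → -3.42%.

-3.42%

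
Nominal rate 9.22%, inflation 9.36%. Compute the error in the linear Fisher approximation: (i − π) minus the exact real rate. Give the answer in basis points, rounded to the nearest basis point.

-1 basis points

Approximate: r ≈ 9.220% − 9.360% = -0.1400%
Exact: (1 + 0.0922)/(1 + 0.0936) − 1 = -0.1280%
Error = -0.1400% − (-0.1280%) = -0.0120% → -1 basis points.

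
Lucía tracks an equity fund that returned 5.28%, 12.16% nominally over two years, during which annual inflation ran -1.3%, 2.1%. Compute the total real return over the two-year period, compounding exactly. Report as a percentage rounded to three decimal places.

17.177%

Nominal growth factor = 1.0528 × 1.1216 = 1.180820
Price-level growth factor = 0.9870 × 1.0210 = 1.007727
Real growth factor = 1.180820 / 1.007727 = 1.171766
Total real return = 1.171766 − 1 → 17.177%.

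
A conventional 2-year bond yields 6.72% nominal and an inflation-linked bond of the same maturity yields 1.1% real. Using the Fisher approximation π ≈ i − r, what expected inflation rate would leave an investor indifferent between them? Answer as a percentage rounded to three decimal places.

5.620%

π ≈ i − r = 6.72% − 1.1% → 5.620%.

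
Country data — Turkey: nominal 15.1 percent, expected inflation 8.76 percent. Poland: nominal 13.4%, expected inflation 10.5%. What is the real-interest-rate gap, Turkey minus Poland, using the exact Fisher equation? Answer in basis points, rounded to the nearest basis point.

Turkey: (1 + 0.1510)/(1 + 0.0876) − 1 = 5.8293%
Poland: (1 + 0.1340)/(1 + 0.1050) − 1 = 2.6244%
Differential = 5.8293% − 2.6244% = 3.2049% → 320 basis points.

320 basis points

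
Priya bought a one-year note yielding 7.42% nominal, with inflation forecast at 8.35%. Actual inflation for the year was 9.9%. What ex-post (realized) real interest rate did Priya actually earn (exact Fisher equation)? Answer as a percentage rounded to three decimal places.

-2.257%

Ex-post: (1 + 0.0742)/(1 + 0.0990) − 1 = -2.2566%
So the realized real rate is -2.257%.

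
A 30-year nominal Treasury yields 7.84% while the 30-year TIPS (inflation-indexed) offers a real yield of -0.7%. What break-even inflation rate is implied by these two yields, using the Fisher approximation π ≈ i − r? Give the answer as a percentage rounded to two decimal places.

π ≈ i − r = 7.84% − (-0.7%) → 8.54%.

8.54%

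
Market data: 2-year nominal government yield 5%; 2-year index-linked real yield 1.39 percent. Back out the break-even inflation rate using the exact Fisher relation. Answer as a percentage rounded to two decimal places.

3.56%

(1 + π) = (1 + i)/(1 + r) = 1.05000 / 1.01390 = 1.035605
Break-even inflation = 1.035605 − 1 → 3.56%.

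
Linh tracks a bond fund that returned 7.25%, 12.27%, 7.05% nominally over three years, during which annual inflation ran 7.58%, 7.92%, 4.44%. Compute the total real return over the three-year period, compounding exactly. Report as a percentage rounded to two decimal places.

Compound the nominal returns: 1.0725 × 1.1227 × 1.0705 = 1.288985.
Compound inflation: 1.0758 × 1.0792 × 1.0444 = 1.212552.
Deflate: 1.288985 / 1.212552 = 1.063034.
Total real return = 1.063034 − 1 → 6.30%.

6.30%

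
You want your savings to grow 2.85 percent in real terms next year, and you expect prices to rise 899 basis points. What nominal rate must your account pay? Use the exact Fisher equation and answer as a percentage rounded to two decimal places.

(1 + i) = (1 + r)(1 + π) = 1.02850 × 1.08990 = 1.12096215
i = 1.12096215 − 1, so the required nominal rate is 12.10%.

12.10%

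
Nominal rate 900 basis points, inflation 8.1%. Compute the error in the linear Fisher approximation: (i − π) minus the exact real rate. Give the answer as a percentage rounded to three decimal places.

Approximate: r ≈ 9.000% − 8.100% = 0.9000%
Exact: (1 + 0.0900)/(1 + 0.0810) − 1 = 0.8326%
Error = 0.9000% − 0.8326% = 0.0674% → 0.067%.

0.067%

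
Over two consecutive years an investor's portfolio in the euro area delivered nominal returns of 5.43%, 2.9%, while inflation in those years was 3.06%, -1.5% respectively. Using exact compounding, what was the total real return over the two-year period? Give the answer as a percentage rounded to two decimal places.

6.87%

Compound the nominal returns: 1.0543 × 1.0290 = 1.084875.
Compound inflation: 1.0306 × 0.9850 = 1.015141.
Deflate: 1.084875 / 1.015141 = 1.068694.
Total real return = 1.068694 − 1 → 6.87%.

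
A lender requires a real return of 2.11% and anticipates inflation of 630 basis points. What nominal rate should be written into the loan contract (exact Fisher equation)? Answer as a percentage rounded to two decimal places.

(1 + i) = (1 + r)(1 + π) = 1.02110 × 1.06300 = 1.0854293
i = 1.0854293 − 1, so the required nominal rate is 8.54%.

8.54%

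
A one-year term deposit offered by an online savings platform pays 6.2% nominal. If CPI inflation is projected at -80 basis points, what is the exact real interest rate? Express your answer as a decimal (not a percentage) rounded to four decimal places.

1 + r = 1.06200 / 0.99200 = 1.070565
r = 1.070565 − 1 = 7.0565%, i.e. 0.0706.

0.0706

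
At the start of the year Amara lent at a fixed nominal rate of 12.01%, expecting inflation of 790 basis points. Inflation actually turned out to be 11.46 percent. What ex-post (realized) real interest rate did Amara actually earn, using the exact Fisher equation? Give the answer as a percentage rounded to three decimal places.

0.493%

Ex-post: (1 + 0.1201)/(1 + 0.1146) − 1 = 0.49345%
So the realized real rate is 0.493%.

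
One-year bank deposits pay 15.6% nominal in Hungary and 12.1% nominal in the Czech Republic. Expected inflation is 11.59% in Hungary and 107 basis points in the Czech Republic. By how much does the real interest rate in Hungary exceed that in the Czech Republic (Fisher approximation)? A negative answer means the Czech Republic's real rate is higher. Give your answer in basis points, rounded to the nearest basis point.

-702 basis points

Hungary: 15.6% − 11.59% = 4.010%
The Czech Republic: 12.1% − 1.07% = 11.030%
Differential = -7.020% → -702 basis points.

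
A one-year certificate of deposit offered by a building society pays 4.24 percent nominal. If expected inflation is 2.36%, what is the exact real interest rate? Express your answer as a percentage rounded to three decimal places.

1.837%

By the Fisher equation, 1 + r = (1 + i)/(1 + π).
1 + r = 1.04240 / 1.02360 = 1.018367
r = 1.018367 − 1 = 1.8367%, i.e. 1.837%.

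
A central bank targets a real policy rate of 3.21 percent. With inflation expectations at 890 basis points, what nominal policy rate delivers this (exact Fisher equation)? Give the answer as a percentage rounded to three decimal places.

(1 + i) = (1 + r)(1 + π) = 1.03210 × 1.08900 = 1.1239569
i = 1.1239569 − 1, so the required nominal rate is 12.396%.

12.396%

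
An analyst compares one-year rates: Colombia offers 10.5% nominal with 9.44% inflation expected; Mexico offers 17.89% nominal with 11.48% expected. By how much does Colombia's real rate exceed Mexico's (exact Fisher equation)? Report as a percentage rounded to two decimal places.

Colombia: (1 + 0.1050)/(1 + 0.0944) − 1 = 0.9686%
Mexico: (1 + 0.1789)/(1 + 0.1148) − 1 = 5.7499%
Differential = 0.9686% − 5.7499% = -4.7813% → -4.78%.

-4.78%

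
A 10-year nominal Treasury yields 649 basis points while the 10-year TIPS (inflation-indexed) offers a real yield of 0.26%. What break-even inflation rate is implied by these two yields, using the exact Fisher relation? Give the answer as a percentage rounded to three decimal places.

6.214%

(1 + π) = (1 + i)/(1 + r) = 1.06490 / 1.00260 = 1.062138
Break-even inflation = 1.062138 − 1 → 6.214%.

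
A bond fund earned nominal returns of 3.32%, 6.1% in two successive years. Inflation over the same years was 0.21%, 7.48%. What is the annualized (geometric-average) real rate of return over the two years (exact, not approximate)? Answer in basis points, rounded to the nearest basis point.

Nominal growth factor = 1.0332 × 1.0610 = 1.09622520
Price-level growth factor = 1.0021 × 1.0748 = 1.07705708
Real growth factor = 1.09622520 / 1.07705708 = 1.01779675
Annualized real rate = 1.01779675^(1/2) − 1 = 0.8859% → 89 basis points.

89 basis points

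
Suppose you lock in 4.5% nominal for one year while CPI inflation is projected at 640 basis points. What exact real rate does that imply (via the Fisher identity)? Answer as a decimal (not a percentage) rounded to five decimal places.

By the Fisher identity, 1 + r = (1 + i)/(1 + π).
1 + r = 1.04500 / 1.06400 = 0.982143
r = 0.982143 − 1 = -1.7857%, i.e. -0.01786.

-0.01786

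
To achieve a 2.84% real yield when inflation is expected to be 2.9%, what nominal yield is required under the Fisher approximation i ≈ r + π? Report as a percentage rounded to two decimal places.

5.74%

i ≈ r + π = 2.84% + 2.9% = 5.74%.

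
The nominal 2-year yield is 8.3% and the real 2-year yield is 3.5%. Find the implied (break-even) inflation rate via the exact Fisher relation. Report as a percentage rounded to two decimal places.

4.64%

(1 + π) = (1 + i)/(1 + r) = 1.08300 / 1.03500 = 1.046377
Break-even inflation = 1.046377 − 1 → 4.64%.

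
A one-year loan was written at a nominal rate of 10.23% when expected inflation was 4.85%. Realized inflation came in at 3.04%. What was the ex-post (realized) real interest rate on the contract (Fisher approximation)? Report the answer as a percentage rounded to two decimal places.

Ex-post: 10.23% − 3.04% = 7.190%
So the realized real rate is 7.19%.

7.19%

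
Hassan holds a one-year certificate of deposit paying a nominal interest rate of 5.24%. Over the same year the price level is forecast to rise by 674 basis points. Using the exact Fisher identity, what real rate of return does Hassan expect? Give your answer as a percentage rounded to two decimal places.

By the Fisher identity, 1 + r = (1 + i)/(1 + π).
1 + r = 1.05240 / 1.06740 = 0.985947
r = 0.985947 − 1 = -1.4053%, i.e. -1.41%.

-1.41%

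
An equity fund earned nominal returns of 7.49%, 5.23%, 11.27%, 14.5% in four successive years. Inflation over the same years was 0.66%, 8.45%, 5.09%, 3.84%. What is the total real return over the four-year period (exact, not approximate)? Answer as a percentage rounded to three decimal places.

Compound the nominal returns: 1.0749 × 1.0523 × 1.1127 × 1.1450 = 1.441090.
Compound inflation: 1.0066 × 1.0845 × 1.0509 × 1.0384 = 1.191276.
Deflate: 1.441090 / 1.191276 = 1.209703.
Total real return = 1.209703 − 1 → 20.970%.

20.970%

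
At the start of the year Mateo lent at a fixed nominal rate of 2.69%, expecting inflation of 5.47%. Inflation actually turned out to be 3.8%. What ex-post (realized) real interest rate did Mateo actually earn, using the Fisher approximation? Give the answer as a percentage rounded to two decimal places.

Ex-post: 2.69% − 3.8% = -1.110%
So the realized real rate is -1.11%.

-1.11%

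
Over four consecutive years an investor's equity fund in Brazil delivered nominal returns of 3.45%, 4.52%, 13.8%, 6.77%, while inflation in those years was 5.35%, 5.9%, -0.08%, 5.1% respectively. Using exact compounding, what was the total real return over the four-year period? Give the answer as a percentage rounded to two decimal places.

12.13%

Nominal growth factor = 1.0345 × 1.0452 × 1.1380 × 1.0677 = 1.313776
Price-level growth factor = 1.0535 × 1.0590 × 0.9992 × 1.0510 = 1.171617
Real growth factor = 1.313776 / 1.171617 = 1.121336
Total real return = 1.121336 − 1 → 12.13%.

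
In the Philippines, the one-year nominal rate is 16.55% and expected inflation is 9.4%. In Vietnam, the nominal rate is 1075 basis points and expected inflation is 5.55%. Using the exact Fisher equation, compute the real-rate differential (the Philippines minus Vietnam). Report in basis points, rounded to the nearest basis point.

The Philippines: (1 + 0.1655)/(1 + 0.0940) − 1 = 6.5356%
Vietnam: (1 + 0.1075)/(1 + 0.0555) − 1 = 4.9266%
Differential = 6.5356% − 4.9266% = 1.6091% → 161 basis points.

161 basis points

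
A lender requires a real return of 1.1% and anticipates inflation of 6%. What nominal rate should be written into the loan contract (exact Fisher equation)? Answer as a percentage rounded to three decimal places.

(1 + i) = (1 + r)(1 + π) = 1.01100 × 1.06000 = 1.07166
i = 1.07166 − 1, so the required nominal rate is 7.166%.

7.166%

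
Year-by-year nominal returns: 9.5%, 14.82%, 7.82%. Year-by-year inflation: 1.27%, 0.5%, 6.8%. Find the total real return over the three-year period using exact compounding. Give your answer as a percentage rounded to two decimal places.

Nominal growth factor = 1.0950 × 1.1482 × 1.0782 = 1.355598
Price-level growth factor = 1.0127 × 1.0050 × 1.0680 = 1.086971
Real growth factor = 1.355598 / 1.086971 = 1.247133
Total real return = 1.247133 − 1 → 24.71%.

24.71%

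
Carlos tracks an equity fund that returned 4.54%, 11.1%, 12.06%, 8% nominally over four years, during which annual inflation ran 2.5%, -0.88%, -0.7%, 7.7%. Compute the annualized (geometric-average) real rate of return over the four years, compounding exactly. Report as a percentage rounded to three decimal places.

Compound the nominal returns: 1.0454 × 1.1110 × 1.1206 × 1.0800 = 1.40562971.
Compound inflation: 1.0250 × 0.9912 × 0.9930 × 1.0770 = 1.08655099.
Deflate: 1.40562971 / 1.08655099 = 1.29366199.
Annualized real rate = 1.29366199^(1/4) − 1 = 6.6486% → 6.649%.

6.649%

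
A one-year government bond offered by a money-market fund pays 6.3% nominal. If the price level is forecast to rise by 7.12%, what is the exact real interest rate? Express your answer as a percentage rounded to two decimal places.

1 + r = 1.06300 / 1.07120 = 0.992345
r = 0.992345 − 1 = -0.7655%, i.e. -0.77%.

-0.77%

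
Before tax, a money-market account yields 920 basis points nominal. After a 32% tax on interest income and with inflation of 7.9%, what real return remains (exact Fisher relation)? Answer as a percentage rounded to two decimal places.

-1.52%

After-tax nominal return = 9.2% × (1 − 0.32) = 6.2560%.
1 + r = 1.06256 / 1.07900 = 0.984764
After-tax real rate = 0.984764 − 1 → -1.52%.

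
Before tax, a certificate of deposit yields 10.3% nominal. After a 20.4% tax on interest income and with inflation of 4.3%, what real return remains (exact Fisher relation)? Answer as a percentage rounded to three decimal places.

3.738%

After-tax nominal return = 10.3% × (1 − 0.204) = 8.1988%.
1 + r = 1.081988 / 1.04300 = 1.037381
After-tax real rate = 1.037381 − 1 → 3.738%.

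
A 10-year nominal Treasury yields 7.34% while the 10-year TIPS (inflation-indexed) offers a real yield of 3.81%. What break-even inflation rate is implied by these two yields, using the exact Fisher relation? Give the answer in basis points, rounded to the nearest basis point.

(1 + π) = (1 + i)/(1 + r) = 1.07340 / 1.03810 = 1.034004
Break-even inflation = 1.034004 − 1 → 340 basis points.

340 basis points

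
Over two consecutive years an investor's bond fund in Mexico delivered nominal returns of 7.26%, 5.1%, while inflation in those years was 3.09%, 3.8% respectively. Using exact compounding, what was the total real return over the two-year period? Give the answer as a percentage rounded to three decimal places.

5.348%

Nominal growth factor = 1.0726 × 1.0510 = 1.127303
Price-level growth factor = 1.0309 × 1.0380 = 1.070074
Real growth factor = 1.127303 / 1.070074 = 1.053481
Total real return = 1.053481 − 1 → 5.348%.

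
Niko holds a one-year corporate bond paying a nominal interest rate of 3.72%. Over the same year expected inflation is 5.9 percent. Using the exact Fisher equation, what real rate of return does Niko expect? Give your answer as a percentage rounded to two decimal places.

-2.06%

1 + r = 1.03720 / 1.05900 = 0.979415
r = 0.979415 − 1 = -2.0585%, i.e. -2.06%.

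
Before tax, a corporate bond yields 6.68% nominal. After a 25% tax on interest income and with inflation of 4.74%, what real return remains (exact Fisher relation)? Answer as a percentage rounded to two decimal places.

After-tax nominal return = 6.68% × (1 − 0.25) = 5.0100%.
1 + r = 1.05010 / 1.04740 = 1.002578
After-tax real rate = 1.002578 − 1 → 0.26%.

0.26%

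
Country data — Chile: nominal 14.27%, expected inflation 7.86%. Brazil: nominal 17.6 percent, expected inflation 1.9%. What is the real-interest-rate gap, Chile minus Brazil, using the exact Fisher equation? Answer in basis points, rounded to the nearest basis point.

Chile: (1 + 0.1427)/(1 + 0.0786) − 1 = 5.9429%
Brazil: (1 + 0.1760)/(1 + 0.0190) − 1 = 15.4073%
Differential = 5.9429% − 15.4073% = -9.4644% → -946 basis points.

-946 basis points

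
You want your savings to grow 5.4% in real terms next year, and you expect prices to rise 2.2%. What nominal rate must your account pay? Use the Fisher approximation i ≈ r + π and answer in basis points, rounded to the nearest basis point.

760 basis points

i ≈ r + π = 5.4% + 2.2% = 760 basis points.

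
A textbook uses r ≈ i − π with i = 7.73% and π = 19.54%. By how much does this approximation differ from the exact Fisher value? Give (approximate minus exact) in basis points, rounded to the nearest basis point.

Approximate: r ≈ 7.730% − 19.540% = -11.8100%
Exact: (1 + 0.0773)/(1 + 0.1954) − 1 = -9.8795%
Error = -11.8100% − (-9.8795%) = -1.9305% → -193 basis points.

-193 basis points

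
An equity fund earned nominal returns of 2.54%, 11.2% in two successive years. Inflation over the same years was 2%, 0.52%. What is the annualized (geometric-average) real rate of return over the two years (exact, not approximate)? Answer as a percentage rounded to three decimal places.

5.456%

Nominal growth factor = 1.0254 × 1.1120 = 1.14024480
Price-level growth factor = 1.0200 × 1.0052 = 1.02530400
Real growth factor = 1.14024480 / 1.02530400 = 1.11210412
Annualized real rate = 1.11210412^(1/2) − 1 = 5.4563% → 5.456%.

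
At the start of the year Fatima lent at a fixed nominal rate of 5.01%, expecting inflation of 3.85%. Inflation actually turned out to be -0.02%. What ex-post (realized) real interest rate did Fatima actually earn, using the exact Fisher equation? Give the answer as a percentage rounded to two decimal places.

Ex-post: (1 + 0.0501)/(1 − 0.0002) − 1 = 5.0310%
So the realized real rate is 5.03%.

5.03%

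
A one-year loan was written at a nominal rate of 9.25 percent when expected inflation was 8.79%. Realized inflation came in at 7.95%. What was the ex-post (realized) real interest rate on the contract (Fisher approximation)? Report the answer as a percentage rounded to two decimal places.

Ex-post: 9.25% − 7.95% = 1.300%
So the realized real rate is 1.30%.

1.30%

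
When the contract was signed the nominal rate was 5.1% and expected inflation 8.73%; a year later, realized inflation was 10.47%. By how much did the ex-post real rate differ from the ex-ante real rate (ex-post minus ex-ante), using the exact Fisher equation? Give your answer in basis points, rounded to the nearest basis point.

-152 basis points

Ex-ante: (1 + 0.0510)/(1 + 0.0873) − 1 = -3.3385%
Ex-post: (1 + 0.0510)/(1 + 0.1047) − 1 = -4.8610%
Difference (ex-post − ex-ante) = -1.5225% → -152 basis points.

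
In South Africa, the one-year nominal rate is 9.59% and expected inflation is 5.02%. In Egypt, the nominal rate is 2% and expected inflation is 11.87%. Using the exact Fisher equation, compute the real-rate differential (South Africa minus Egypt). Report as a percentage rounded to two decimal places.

13.17%

South Africa: (1 + 0.0959)/(1 + 0.0502) − 1 = 4.3516%
Egypt: (1 + 0.0200)/(1 + 0.1187) − 1 = -8.8227%
Differential = 4.3516% − (-8.8227%) = 13.1743% → 13.17%.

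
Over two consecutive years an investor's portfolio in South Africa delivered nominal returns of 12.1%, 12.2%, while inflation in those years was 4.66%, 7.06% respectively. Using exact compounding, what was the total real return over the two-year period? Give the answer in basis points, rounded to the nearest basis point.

1225 basis points

Nominal growth factor = 1.1210 × 1.1220 = 1.257762
Price-level growth factor = 1.0466 × 1.0706 = 1.120490
Real growth factor = 1.257762 / 1.120490 = 1.122511
Total real return = 1.122511 − 1 → 1225 basis points.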